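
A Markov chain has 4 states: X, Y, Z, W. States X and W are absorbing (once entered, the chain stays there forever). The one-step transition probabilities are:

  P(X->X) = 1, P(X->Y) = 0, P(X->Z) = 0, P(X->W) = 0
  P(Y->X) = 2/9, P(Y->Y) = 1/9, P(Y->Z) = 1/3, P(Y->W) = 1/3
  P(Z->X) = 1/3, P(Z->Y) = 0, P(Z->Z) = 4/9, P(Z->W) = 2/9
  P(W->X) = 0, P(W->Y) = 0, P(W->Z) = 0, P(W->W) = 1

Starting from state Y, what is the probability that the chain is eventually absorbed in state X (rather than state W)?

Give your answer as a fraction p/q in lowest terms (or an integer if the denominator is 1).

Let a_i = P(absorbed in X | start in state i).
Boundary conditions: a_X = 1, a_W = 0.
For each transient state i, a_i = sum_j P(i->j) * a_j:
  a_Y = 2/9*a_X + 1/9*a_Y + 1/3*a_Z + 1/3*a_W
  a_Z = 1/3*a_X + 0*a_Y + 4/9*a_Z + 2/9*a_W

Substituting a_X = 1 and a_W = 0, rearrange to (I - Q) a = r where r[i] = P(i -> X):
  [8/9, -1/3] . (a_Y, a_Z) = 2/9
  [0, 5/9] . (a_Y, a_Z) = 1/3

Solving yields:
  a_Y = 19/40
  a_Z = 3/5

Starting state is Y, so the absorption probability is a_Y = 19/40.

Answer: 19/40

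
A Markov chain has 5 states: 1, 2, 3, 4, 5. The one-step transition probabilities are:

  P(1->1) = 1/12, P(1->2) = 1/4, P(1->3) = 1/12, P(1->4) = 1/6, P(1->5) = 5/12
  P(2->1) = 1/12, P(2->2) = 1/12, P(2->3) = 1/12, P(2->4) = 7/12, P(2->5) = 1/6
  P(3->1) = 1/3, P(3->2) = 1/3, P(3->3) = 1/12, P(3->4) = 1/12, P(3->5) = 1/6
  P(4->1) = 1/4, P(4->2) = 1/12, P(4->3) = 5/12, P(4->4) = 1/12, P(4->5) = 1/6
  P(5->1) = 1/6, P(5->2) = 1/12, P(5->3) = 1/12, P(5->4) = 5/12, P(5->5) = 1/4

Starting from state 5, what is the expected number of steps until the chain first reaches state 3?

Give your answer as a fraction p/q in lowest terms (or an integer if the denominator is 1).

Answer: 512/93

Derivation:
Let h_i = expected steps to first reach 3 from state i.
Boundary: h_3 = 0.
First-step equations for the other states:
  h_1 = 1 + 1/12*h_1 + 1/4*h_2 + 1/12*h_3 + 1/6*h_4 + 5/12*h_5
  h_2 = 1 + 1/12*h_1 + 1/12*h_2 + 1/12*h_3 + 7/12*h_4 + 1/6*h_5
  h_4 = 1 + 1/4*h_1 + 1/12*h_2 + 5/12*h_3 + 1/12*h_4 + 1/6*h_5
  h_5 = 1 + 1/6*h_1 + 1/12*h_2 + 1/12*h_3 + 5/12*h_4 + 1/4*h_5

Substituting h_3 = 0 and rearranging gives the linear system (I - Q) h = 1:
  [11/12, -1/4, -1/6, -5/12] . (h_1, h_2, h_4, h_5) = 1
  [-1/12, 11/12, -7/12, -1/6] . (h_1, h_2, h_4, h_5) = 1
  [-1/4, -1/12, 11/12, -1/6] . (h_1, h_2, h_4, h_5) = 1
  [-1/6, -1/12, -5/12, 3/4] . (h_1, h_2, h_4, h_5) = 1

Solving yields:
  h_1 = 896/155
  h_2 = 2444/465
  h_4 = 1928/465
  h_5 = 512/93

Starting state is 5, so the expected hitting time is h_5 = 512/93.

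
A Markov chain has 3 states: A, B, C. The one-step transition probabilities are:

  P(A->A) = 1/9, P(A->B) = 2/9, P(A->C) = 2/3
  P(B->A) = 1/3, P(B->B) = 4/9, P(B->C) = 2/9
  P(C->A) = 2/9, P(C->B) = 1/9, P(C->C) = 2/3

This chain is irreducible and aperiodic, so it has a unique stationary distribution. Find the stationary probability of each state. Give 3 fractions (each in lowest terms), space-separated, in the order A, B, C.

Answer: 13/59 12/59 34/59

Derivation:
The stationary distribution satisfies pi = pi * P, i.e.:
  pi_A = 1/9*pi_A + 1/3*pi_B + 2/9*pi_C
  pi_B = 2/9*pi_A + 4/9*pi_B + 1/9*pi_C
  pi_C = 2/3*pi_A + 2/9*pi_B + 2/3*pi_C
with normalization: pi_A + pi_B + pi_C = 1.

Using the first 2 balance equations plus normalization, the linear system A*pi = b is:
  [-8/9, 1/3, 2/9] . pi = 0
  [2/9, -5/9, 1/9] . pi = 0
  [1, 1, 1] . pi = 1

Solving yields:
  pi_A = 13/59
  pi_B = 12/59
  pi_C = 34/59

Verification (pi * P):
  13/59*1/9 + 12/59*1/3 + 34/59*2/9 = 13/59 = pi_A  (ok)
  13/59*2/9 + 12/59*4/9 + 34/59*1/9 = 12/59 = pi_B  (ok)
  13/59*2/3 + 12/59*2/9 + 34/59*2/3 = 34/59 = pi_C  (ok)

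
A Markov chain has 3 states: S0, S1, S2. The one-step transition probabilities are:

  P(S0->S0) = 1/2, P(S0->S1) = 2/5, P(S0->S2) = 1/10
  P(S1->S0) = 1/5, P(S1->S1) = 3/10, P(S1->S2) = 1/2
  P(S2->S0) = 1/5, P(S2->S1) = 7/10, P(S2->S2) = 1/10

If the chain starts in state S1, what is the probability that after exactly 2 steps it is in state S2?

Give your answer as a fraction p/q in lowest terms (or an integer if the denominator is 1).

Answer: 11/50

Derivation:
Computing P^2 by repeated multiplication:
P^1 =
  S0: [1/2, 2/5, 1/10]
  S1: [1/5, 3/10, 1/2]
  S2: [1/5, 7/10, 1/10]
P^2 =
  S0: [7/20, 39/100, 13/50]
  S1: [13/50, 13/25, 11/50]
  S2: [13/50, 9/25, 19/50]

(P^2)[S1 -> S2] = 11/50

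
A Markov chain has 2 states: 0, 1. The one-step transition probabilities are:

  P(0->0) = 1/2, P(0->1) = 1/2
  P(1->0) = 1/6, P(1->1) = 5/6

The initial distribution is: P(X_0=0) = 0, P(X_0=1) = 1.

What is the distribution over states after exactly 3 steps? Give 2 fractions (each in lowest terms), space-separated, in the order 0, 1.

Propagating the distribution step by step (d_{t+1} = d_t * P):
d_0 = (0=0, 1=1)
  d_1[0] = 0*1/2 + 1*1/6 = 1/6
  d_1[1] = 0*1/2 + 1*5/6 = 5/6
d_1 = (0=1/6, 1=5/6)
  d_2[0] = 1/6*1/2 + 5/6*1/6 = 2/9
  d_2[1] = 1/6*1/2 + 5/6*5/6 = 7/9
d_2 = (0=2/9, 1=7/9)
  d_3[0] = 2/9*1/2 + 7/9*1/6 = 13/54
  d_3[1] = 2/9*1/2 + 7/9*5/6 = 41/54
d_3 = (0=13/54, 1=41/54)

Answer: 13/54 41/54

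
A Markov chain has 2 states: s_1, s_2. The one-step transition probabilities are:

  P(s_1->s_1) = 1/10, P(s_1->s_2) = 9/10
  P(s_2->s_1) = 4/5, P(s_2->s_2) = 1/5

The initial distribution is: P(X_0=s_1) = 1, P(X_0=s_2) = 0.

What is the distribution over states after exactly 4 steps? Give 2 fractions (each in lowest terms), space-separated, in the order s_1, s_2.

Propagating the distribution step by step (d_{t+1} = d_t * P):
d_0 = (s_1=1, s_2=0)
  d_1[s_1] = 1*1/10 + 0*4/5 = 1/10
  d_1[s_2] = 1*9/10 + 0*1/5 = 9/10
d_1 = (s_1=1/10, s_2=9/10)
  d_2[s_1] = 1/10*1/10 + 9/10*4/5 = 73/100
  d_2[s_2] = 1/10*9/10 + 9/10*1/5 = 27/100
d_2 = (s_1=73/100, s_2=27/100)
  d_3[s_1] = 73/100*1/10 + 27/100*4/5 = 289/1000
  d_3[s_2] = 73/100*9/10 + 27/100*1/5 = 711/1000
d_3 = (s_1=289/1000, s_2=711/1000)
  d_4[s_1] = 289/1000*1/10 + 711/1000*4/5 = 5977/10000
  d_4[s_2] = 289/1000*9/10 + 711/1000*1/5 = 4023/10000
d_4 = (s_1=5977/10000, s_2=4023/10000)

Answer: 5977/10000 4023/10000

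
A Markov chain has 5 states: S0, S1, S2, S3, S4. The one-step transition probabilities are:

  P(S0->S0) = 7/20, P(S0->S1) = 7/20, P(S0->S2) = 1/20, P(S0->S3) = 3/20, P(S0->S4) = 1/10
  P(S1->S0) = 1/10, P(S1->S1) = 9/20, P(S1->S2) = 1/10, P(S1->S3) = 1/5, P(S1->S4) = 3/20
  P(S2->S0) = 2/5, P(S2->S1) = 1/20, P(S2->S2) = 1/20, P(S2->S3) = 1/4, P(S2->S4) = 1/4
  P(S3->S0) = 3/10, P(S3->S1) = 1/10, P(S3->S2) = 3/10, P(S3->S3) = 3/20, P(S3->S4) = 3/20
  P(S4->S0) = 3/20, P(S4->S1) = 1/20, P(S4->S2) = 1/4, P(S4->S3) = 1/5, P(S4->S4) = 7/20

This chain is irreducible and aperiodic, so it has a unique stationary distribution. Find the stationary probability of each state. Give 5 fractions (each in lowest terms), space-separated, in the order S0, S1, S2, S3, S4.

Answer: 27305/107651 24286/107651 15672/107651 19951/107651 20437/107651

Derivation:
The stationary distribution satisfies pi = pi * P, i.e.:
  pi_S0 = 7/20*pi_S0 + 1/10*pi_S1 + 2/5*pi_S2 + 3/10*pi_S3 + 3/20*pi_S4
  pi_S1 = 7/20*pi_S0 + 9/20*pi_S1 + 1/20*pi_S2 + 1/10*pi_S3 + 1/20*pi_S4
  pi_S2 = 1/20*pi_S0 + 1/10*pi_S1 + 1/20*pi_S2 + 3/10*pi_S3 + 1/4*pi_S4
  pi_S3 = 3/20*pi_S0 + 1/5*pi_S1 + 1/4*pi_S2 + 3/20*pi_S3 + 1/5*pi_S4
  pi_S4 = 1/10*pi_S0 + 3/20*pi_S1 + 1/4*pi_S2 + 3/20*pi_S3 + 7/20*pi_S4
with normalization: pi_S0 + pi_S1 + pi_S2 + pi_S3 + pi_S4 = 1.

Using the first 4 balance equations plus normalization, the linear system A*pi = b is:
  [-13/20, 1/10, 2/5, 3/10, 3/20] . pi = 0
  [7/20, -11/20, 1/20, 1/10, 1/20] . pi = 0
  [1/20, 1/10, -19/20, 3/10, 1/4] . pi = 0
  [3/20, 1/5, 1/4, -17/20, 1/5] . pi = 0
  [1, 1, 1, 1, 1] . pi = 1

Solving yields:
  pi_S0 = 27305/107651
  pi_S1 = 24286/107651
  pi_S2 = 15672/107651
  pi_S3 = 19951/107651
  pi_S4 = 20437/107651

Verification (pi * P):
  27305/107651*7/20 + 24286/107651*1/10 + 15672/107651*2/5 + 19951/107651*3/10 + 20437/107651*3/20 = 27305/107651 = pi_S0  (ok)
  27305/107651*7/20 + 24286/107651*9/20 + 15672/107651*1/20 + 19951/107651*1/10 + 20437/107651*1/20 = 24286/107651 = pi_S1  (ok)
  27305/107651*1/20 + 24286/107651*1/10 + 15672/107651*1/20 + 19951/107651*3/10 + 20437/107651*1/4 = 15672/107651 = pi_S2  (ok)
  27305/107651*3/20 + 24286/107651*1/5 + 15672/107651*1/4 + 19951/107651*3/20 + 20437/107651*1/5 = 19951/107651 = pi_S3  (ok)
  27305/107651*1/10 + 24286/107651*3/20 + 15672/107651*1/4 + 19951/107651*3/20 + 20437/107651*7/20 = 20437/107651 = pi_S4  (ok)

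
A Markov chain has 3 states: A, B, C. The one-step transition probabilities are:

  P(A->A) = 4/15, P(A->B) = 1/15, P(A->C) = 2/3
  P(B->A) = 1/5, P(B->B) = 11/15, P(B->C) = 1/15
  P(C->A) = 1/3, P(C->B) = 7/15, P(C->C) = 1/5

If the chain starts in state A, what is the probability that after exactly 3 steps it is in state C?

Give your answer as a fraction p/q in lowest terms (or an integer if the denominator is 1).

Answer: 988/3375

Derivation:
Computing P^3 by repeated multiplication:
P^1 =
  A: [4/15, 1/15, 2/3]
  B: [1/5, 11/15, 1/15]
  C: [1/3, 7/15, 1/5]
P^2 =
  A: [23/75, 17/45, 71/225]
  B: [2/9, 131/225, 44/225]
  C: [56/225, 103/225, 22/75]
P^3 =
  A: [886/3375, 1501/3375, 988/3375]
  B: [271/1125, 1799/3375, 763/3375]
  C: [863/3375, 1651/3375, 287/1125]

(P^3)[A -> C] = 988/3375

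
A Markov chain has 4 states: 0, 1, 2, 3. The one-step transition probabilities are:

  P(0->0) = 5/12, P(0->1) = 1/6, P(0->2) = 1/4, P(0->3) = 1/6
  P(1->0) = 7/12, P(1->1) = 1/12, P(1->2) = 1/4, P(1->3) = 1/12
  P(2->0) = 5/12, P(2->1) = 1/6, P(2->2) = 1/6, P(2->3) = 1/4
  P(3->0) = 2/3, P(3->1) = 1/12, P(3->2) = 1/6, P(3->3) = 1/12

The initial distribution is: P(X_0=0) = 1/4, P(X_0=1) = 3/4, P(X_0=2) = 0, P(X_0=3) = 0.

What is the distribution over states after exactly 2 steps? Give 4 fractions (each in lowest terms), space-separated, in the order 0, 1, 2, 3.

Propagating the distribution step by step (d_{t+1} = d_t * P):
d_0 = (0=1/4, 1=3/4, 2=0, 3=0)
  d_1[0] = 1/4*5/12 + 3/4*7/12 + 0*5/12 + 0*2/3 = 13/24
  d_1[1] = 1/4*1/6 + 3/4*1/12 + 0*1/6 + 0*1/12 = 5/48
  d_1[2] = 1/4*1/4 + 3/4*1/4 + 0*1/6 + 0*1/6 = 1/4
  d_1[3] = 1/4*1/6 + 3/4*1/12 + 0*1/4 + 0*1/12 = 5/48
d_1 = (0=13/24, 1=5/48, 2=1/4, 3=5/48)
  d_2[0] = 13/24*5/12 + 5/48*7/12 + 1/4*5/12 + 5/48*2/3 = 265/576
  d_2[1] = 13/24*1/6 + 5/48*1/12 + 1/4*1/6 + 5/48*1/12 = 43/288
  d_2[2] = 13/24*1/4 + 5/48*1/4 + 1/4*1/6 + 5/48*1/6 = 127/576
  d_2[3] = 13/24*1/6 + 5/48*1/12 + 1/4*1/4 + 5/48*1/12 = 49/288
d_2 = (0=265/576, 1=43/288, 2=127/576, 3=49/288)

Answer: 265/576 43/288 127/576 49/288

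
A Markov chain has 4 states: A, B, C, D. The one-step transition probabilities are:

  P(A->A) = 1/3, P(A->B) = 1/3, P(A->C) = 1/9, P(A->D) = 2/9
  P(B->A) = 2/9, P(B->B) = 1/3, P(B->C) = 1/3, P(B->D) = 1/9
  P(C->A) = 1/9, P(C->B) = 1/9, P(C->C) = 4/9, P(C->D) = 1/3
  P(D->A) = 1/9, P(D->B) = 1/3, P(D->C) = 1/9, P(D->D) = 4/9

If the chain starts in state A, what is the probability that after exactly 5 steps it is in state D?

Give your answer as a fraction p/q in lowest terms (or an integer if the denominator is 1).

Computing P^5 by repeated multiplication:
P^1 =
  A: [1/3, 1/3, 1/9, 2/9]
  B: [2/9, 1/3, 1/3, 1/9]
  C: [1/9, 1/9, 4/9, 1/3]
  D: [1/9, 1/3, 1/9, 4/9]
P^2 =
  A: [2/9, 25/81, 2/9, 20/81]
  B: [16/81, 7/27, 8/27, 20/81]
  C: [4/27, 19/81, 23/81, 1/3]
  D: [14/81, 25/81, 2/9, 8/27]
P^3 =
  A: [142/729, 23/81, 185/729, 65/243]
  B: [134/729, 65/243, 65/243, 205/729]
  C: [124/729, 197/729, 188/729, 220/729]
  D: [134/729, 23/81, 185/729, 203/729]
P^4 =
  A: [1220/6561, 1817/6561, 566/2187, 1826/6561]
  B: [1192/6561, 599/2187, 568/2187, 1868/6561]
  C: [1174/6561, 1811/6561, 1687/6561, 1889/6561]
  D: [1204/6561, 1817/6561, 566/2187, 614/2187]
P^5 =
  A: [1202/6561, 5429/19683, 15289/59049, 16655/59049]
  B: [10742/59049, 5425/19683, 5089/19683, 16765/59049]
  C: [10720/59049, 16309/59049, 15244/59049, 1864/6561]
  D: [10786/59049, 5429/19683, 15289/59049, 16687/59049]

(P^5)[A -> D] = 16655/59049

Answer: 16655/59049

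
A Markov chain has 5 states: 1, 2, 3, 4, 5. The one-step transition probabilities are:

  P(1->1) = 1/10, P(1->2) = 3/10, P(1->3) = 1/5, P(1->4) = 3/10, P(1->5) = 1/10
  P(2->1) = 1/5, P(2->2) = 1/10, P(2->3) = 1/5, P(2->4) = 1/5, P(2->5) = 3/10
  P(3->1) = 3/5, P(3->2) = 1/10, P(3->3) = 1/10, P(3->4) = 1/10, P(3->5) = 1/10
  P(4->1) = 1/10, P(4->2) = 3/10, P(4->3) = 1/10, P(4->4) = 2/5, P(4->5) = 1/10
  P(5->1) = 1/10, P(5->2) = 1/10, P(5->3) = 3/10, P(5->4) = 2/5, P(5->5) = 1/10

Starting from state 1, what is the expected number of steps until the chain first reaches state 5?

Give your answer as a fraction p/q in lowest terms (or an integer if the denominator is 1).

Let h_i = expected steps to first reach 5 from state i.
Boundary: h_5 = 0.
First-step equations for the other states:
  h_1 = 1 + 1/10*h_1 + 3/10*h_2 + 1/5*h_3 + 3/10*h_4 + 1/10*h_5
  h_2 = 1 + 1/5*h_1 + 1/10*h_2 + 1/5*h_3 + 1/5*h_4 + 3/10*h_5
  h_3 = 1 + 3/5*h_1 + 1/10*h_2 + 1/10*h_3 + 1/10*h_4 + 1/10*h_5
  h_4 = 1 + 1/10*h_1 + 3/10*h_2 + 1/10*h_3 + 2/5*h_4 + 1/10*h_5

Substituting h_5 = 0 and rearranging gives the linear system (I - Q) h = 1:
  [9/10, -3/10, -1/5, -3/10] . (h_1, h_2, h_3, h_4) = 1
  [-1/5, 9/10, -1/5, -1/5] . (h_1, h_2, h_3, h_4) = 1
  [-3/5, -1/10, 9/10, -1/10] . (h_1, h_2, h_3, h_4) = 1
  [-1/10, -3/10, -1/10, 3/5] . (h_1, h_2, h_3, h_4) = 1

Solving yields:
  h_1 = 2915/422
  h_2 = 1215/211
  h_3 = 3005/422
  h_4 = 2905/422

Starting state is 1, so the expected hitting time is h_1 = 2915/422.

Answer: 2915/422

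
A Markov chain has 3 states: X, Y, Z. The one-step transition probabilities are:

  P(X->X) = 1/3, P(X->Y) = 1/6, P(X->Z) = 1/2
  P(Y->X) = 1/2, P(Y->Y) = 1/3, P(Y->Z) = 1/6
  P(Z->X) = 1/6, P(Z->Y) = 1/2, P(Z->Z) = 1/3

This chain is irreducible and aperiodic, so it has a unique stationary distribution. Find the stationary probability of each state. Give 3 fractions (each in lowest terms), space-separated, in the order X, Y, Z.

The stationary distribution satisfies pi = pi * P, i.e.:
  pi_X = 1/3*pi_X + 1/2*pi_Y + 1/6*pi_Z
  pi_Y = 1/6*pi_X + 1/3*pi_Y + 1/2*pi_Z
  pi_Z = 1/2*pi_X + 1/6*pi_Y + 1/3*pi_Z
with normalization: pi_X + pi_Y + pi_Z = 1.

Using the first 2 balance equations plus normalization, the linear system A*pi = b is:
  [-2/3, 1/2, 1/6] . pi = 0
  [1/6, -2/3, 1/2] . pi = 0
  [1, 1, 1] . pi = 1

Solving yields:
  pi_X = 1/3
  pi_Y = 1/3
  pi_Z = 1/3

Verification (pi * P):
  1/3*1/3 + 1/3*1/2 + 1/3*1/6 = 1/3 = pi_X  (ok)
  1/3*1/6 + 1/3*1/3 + 1/3*1/2 = 1/3 = pi_Y  (ok)
  1/3*1/2 + 1/3*1/6 + 1/3*1/3 = 1/3 = pi_Z  (ok)

Answer: 1/3 1/3 1/3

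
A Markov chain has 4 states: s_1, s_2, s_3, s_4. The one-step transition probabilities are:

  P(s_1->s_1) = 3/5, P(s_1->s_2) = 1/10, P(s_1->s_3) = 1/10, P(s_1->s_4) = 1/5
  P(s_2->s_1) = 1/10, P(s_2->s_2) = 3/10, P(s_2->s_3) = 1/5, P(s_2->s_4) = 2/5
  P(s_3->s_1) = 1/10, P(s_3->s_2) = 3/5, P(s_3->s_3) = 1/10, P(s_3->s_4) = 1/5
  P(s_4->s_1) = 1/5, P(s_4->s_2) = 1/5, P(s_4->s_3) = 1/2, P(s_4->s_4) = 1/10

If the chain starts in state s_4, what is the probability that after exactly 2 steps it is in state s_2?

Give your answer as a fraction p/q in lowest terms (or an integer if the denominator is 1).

Answer: 2/5

Derivation:
Computing P^2 by repeated multiplication:
P^1 =
  s_1: [3/5, 1/10, 1/10, 1/5]
  s_2: [1/10, 3/10, 1/5, 2/5]
  s_3: [1/10, 3/5, 1/10, 1/5]
  s_4: [1/5, 1/5, 1/2, 1/10]
P^2 =
  s_1: [21/50, 19/100, 19/100, 1/5]
  s_2: [19/100, 3/10, 29/100, 11/50]
  s_3: [17/100, 29/100, 6/25, 3/10]
  s_4: [21/100, 2/5, 4/25, 23/100]

(P^2)[s_4 -> s_2] = 2/5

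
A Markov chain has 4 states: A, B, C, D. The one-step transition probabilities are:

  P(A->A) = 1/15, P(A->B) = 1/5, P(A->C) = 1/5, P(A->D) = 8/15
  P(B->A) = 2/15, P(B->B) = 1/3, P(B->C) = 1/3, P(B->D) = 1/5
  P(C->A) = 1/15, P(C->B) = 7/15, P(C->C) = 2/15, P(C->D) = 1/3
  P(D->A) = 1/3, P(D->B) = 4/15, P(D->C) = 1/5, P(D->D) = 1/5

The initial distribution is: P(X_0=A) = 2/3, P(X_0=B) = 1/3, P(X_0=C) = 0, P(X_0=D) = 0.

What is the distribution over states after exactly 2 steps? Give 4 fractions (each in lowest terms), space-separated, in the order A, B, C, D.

Propagating the distribution step by step (d_{t+1} = d_t * P):
d_0 = (A=2/3, B=1/3, C=0, D=0)
  d_1[A] = 2/3*1/15 + 1/3*2/15 + 0*1/15 + 0*1/3 = 4/45
  d_1[B] = 2/3*1/5 + 1/3*1/3 + 0*7/15 + 0*4/15 = 11/45
  d_1[C] = 2/3*1/5 + 1/3*1/3 + 0*2/15 + 0*1/5 = 11/45
  d_1[D] = 2/3*8/15 + 1/3*1/5 + 0*1/3 + 0*1/5 = 19/45
d_1 = (A=4/45, B=11/45, C=11/45, D=19/45)
  d_2[A] = 4/45*1/15 + 11/45*2/15 + 11/45*1/15 + 19/45*1/3 = 44/225
  d_2[B] = 4/45*1/5 + 11/45*1/3 + 11/45*7/15 + 19/45*4/15 = 44/135
  d_2[C] = 4/45*1/5 + 11/45*1/3 + 11/45*2/15 + 19/45*1/5 = 146/675
  d_2[D] = 4/45*8/15 + 11/45*1/5 + 11/45*1/3 + 19/45*1/5 = 59/225
d_2 = (A=44/225, B=44/135, C=146/675, D=59/225)

Answer: 44/225 44/135 146/675 59/225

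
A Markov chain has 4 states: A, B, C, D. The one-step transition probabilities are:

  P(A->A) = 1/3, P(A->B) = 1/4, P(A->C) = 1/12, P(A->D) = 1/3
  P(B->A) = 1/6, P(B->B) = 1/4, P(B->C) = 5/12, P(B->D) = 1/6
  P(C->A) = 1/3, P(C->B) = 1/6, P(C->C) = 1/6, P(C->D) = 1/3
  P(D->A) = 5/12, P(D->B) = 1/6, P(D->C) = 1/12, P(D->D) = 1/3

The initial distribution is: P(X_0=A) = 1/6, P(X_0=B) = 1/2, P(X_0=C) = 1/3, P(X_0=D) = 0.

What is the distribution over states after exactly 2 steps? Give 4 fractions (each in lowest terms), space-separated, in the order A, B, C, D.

Answer: 137/432 89/432 13/72 8/27

Derivation:
Propagating the distribution step by step (d_{t+1} = d_t * P):
d_0 = (A=1/6, B=1/2, C=1/3, D=0)
  d_1[A] = 1/6*1/3 + 1/2*1/6 + 1/3*1/3 + 0*5/12 = 1/4
  d_1[B] = 1/6*1/4 + 1/2*1/4 + 1/3*1/6 + 0*1/6 = 2/9
  d_1[C] = 1/6*1/12 + 1/2*5/12 + 1/3*1/6 + 0*1/12 = 5/18
  d_1[D] = 1/6*1/3 + 1/2*1/6 + 1/3*1/3 + 0*1/3 = 1/4
d_1 = (A=1/4, B=2/9, C=5/18, D=1/4)
  d_2[A] = 1/4*1/3 + 2/9*1/6 + 5/18*1/3 + 1/4*5/12 = 137/432
  d_2[B] = 1/4*1/4 + 2/9*1/4 + 5/18*1/6 + 1/4*1/6 = 89/432
  d_2[C] = 1/4*1/12 + 2/9*5/12 + 5/18*1/6 + 1/4*1/12 = 13/72
  d_2[D] = 1/4*1/3 + 2/9*1/6 + 5/18*1/3 + 1/4*1/3 = 8/27
d_2 = (A=137/432, B=89/432, C=13/72, D=8/27)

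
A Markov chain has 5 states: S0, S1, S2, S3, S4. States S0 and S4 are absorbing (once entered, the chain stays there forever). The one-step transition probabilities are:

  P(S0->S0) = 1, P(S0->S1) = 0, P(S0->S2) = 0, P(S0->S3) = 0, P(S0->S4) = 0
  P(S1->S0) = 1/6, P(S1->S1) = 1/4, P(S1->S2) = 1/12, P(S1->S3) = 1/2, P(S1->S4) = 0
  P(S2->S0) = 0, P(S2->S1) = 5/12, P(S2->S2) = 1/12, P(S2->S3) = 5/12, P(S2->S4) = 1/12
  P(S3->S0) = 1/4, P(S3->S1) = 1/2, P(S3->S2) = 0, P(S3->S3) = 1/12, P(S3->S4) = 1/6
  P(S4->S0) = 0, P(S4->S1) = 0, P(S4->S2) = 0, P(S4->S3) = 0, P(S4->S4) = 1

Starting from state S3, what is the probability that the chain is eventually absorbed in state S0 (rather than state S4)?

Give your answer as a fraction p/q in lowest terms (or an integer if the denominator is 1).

Let a_i = P(absorbed in S0 | start in state i).
Boundary conditions: a_S0 = 1, a_S4 = 0.
For each transient state i, a_i = sum_j P(i->j) * a_j:
  a_S1 = 1/6*a_S0 + 1/4*a_S1 + 1/12*a_S2 + 1/2*a_S3 + 0*a_S4
  a_S2 = 0*a_S0 + 5/12*a_S1 + 1/12*a_S2 + 5/12*a_S3 + 1/12*a_S4
  a_S3 = 1/4*a_S0 + 1/2*a_S1 + 0*a_S2 + 1/12*a_S3 + 1/6*a_S4

Substituting a_S0 = 1 and a_S4 = 0, rearrange to (I - Q) a = r where r[i] = P(i -> S0):
  [3/4, -1/12, -1/2] . (a_S1, a_S2, a_S3) = 1/6
  [-5/12, 11/12, -5/12] . (a_S1, a_S2, a_S3) = 0
  [-1/2, 0, 11/12] . (a_S1, a_S2, a_S3) = 1/4

Solving yields:
  a_S1 = 455/608
  a_S2 = 395/608
  a_S3 = 207/304

Starting state is S3, so the absorption probability is a_S3 = 207/304.

Answer: 207/304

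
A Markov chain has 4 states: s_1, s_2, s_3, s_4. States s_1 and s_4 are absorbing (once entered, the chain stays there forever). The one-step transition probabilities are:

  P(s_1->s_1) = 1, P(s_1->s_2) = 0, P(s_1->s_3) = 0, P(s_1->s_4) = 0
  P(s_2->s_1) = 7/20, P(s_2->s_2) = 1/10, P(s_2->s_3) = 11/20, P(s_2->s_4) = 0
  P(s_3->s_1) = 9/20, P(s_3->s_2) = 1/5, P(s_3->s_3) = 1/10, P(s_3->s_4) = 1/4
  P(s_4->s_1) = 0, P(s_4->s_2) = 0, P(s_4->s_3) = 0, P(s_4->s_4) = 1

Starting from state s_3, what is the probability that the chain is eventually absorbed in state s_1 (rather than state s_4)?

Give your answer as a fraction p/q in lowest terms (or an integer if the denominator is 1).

Answer: 19/28

Derivation:
Let a_i = P(absorbed in s_1 | start in state i).
Boundary conditions: a_s_1 = 1, a_s_4 = 0.
For each transient state i, a_i = sum_j P(i->j) * a_j:
  a_s_2 = 7/20*a_s_1 + 1/10*a_s_2 + 11/20*a_s_3 + 0*a_s_4
  a_s_3 = 9/20*a_s_1 + 1/5*a_s_2 + 1/10*a_s_3 + 1/4*a_s_4

Substituting a_s_1 = 1 and a_s_4 = 0, rearrange to (I - Q) a = r where r[i] = P(i -> s_1):
  [9/10, -11/20] . (a_s_2, a_s_3) = 7/20
  [-1/5, 9/10] . (a_s_2, a_s_3) = 9/20

Solving yields:
  a_s_2 = 45/56
  a_s_3 = 19/28

Starting state is s_3, so the absorption probability is a_s_3 = 19/28.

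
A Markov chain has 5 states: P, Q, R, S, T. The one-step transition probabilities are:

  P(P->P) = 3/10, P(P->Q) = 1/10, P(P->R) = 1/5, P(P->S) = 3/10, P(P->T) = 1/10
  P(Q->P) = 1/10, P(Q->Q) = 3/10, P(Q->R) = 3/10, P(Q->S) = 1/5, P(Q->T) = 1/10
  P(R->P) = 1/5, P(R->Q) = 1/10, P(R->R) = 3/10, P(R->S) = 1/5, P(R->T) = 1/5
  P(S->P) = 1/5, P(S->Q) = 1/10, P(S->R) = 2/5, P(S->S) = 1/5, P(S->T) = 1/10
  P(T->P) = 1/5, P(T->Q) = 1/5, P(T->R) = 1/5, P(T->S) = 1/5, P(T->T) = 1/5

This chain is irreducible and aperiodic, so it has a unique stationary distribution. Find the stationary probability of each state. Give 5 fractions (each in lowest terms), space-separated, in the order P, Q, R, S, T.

The stationary distribution satisfies pi = pi * P, i.e.:
  pi_P = 3/10*pi_P + 1/10*pi_Q + 1/5*pi_R + 1/5*pi_S + 1/5*pi_T
  pi_Q = 1/10*pi_P + 3/10*pi_Q + 1/10*pi_R + 1/10*pi_S + 1/5*pi_T
  pi_R = 1/5*pi_P + 3/10*pi_Q + 3/10*pi_R + 2/5*pi_S + 1/5*pi_T
  pi_S = 3/10*pi_P + 1/5*pi_Q + 1/5*pi_R + 1/5*pi_S + 1/5*pi_T
  pi_T = 1/10*pi_P + 1/10*pi_Q + 1/5*pi_R + 1/10*pi_S + 1/5*pi_T
with normalization: pi_P + pi_Q + pi_R + pi_S + pi_T = 1.

Using the first 4 balance equations plus normalization, the linear system A*pi = b is:
  [-7/10, 1/10, 1/5, 1/5, 1/5] . pi = 0
  [1/10, -7/10, 1/10, 1/10, 1/5] . pi = 0
  [1/5, 3/10, -7/10, 2/5, 1/5] . pi = 0
  [3/10, 1/5, 1/5, -4/5, 1/5] . pi = 0
  [1, 1, 1, 1, 1] . pi = 1

Solving yields:
  pi_P = 1502/7279
  pi_Q = 1040/7279
  pi_R = 2090/7279
  pi_S = 1606/7279
  pi_T = 1041/7279

Verification (pi * P):
  1502/7279*3/10 + 1040/7279*1/10 + 2090/7279*1/5 + 1606/7279*1/5 + 1041/7279*1/5 = 1502/7279 = pi_P  (ok)
  1502/7279*1/10 + 1040/7279*3/10 + 2090/7279*1/10 + 1606/7279*1/10 + 1041/7279*1/5 = 1040/7279 = pi_Q  (ok)
  1502/7279*1/5 + 1040/7279*3/10 + 2090/7279*3/10 + 1606/7279*2/5 + 1041/7279*1/5 = 2090/7279 = pi_R  (ok)
  1502/7279*3/10 + 1040/7279*1/5 + 2090/7279*1/5 + 1606/7279*1/5 + 1041/7279*1/5 = 1606/7279 = pi_S  (ok)
  1502/7279*1/10 + 1040/7279*1/10 + 2090/7279*1/5 + 1606/7279*1/10 + 1041/7279*1/5 = 1041/7279 = pi_T  (ok)

Answer: 1502/7279 1040/7279 2090/7279 1606/7279 1041/7279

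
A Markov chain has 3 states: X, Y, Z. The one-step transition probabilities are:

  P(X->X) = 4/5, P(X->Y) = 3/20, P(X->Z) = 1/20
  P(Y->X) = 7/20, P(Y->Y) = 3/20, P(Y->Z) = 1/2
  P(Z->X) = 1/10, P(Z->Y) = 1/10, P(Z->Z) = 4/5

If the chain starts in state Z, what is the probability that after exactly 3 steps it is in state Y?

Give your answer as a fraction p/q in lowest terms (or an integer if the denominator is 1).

Computing P^3 by repeated multiplication:
P^1 =
  X: [4/5, 3/20, 1/20]
  Y: [7/20, 3/20, 1/2]
  Z: [1/10, 1/10, 4/5]
P^2 =
  X: [279/400, 59/400, 31/200]
  Y: [153/400, 1/8, 197/400]
  Z: [39/200, 11/100, 139/200]
P^3 =
  X: [5001/8000, 569/4000, 1861/8000]
  Y: [399/1000, 1003/8000, 761/1600]
  Z: [33/125, 461/4000, 2483/4000]

(P^3)[Z -> Y] = 461/4000

Answer: 461/4000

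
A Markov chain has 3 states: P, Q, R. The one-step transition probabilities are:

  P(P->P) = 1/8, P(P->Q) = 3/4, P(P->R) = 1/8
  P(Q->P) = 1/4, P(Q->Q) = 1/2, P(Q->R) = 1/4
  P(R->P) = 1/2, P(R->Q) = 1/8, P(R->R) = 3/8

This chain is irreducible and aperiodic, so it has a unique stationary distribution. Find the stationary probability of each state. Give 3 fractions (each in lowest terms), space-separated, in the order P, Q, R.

Answer: 18/65 31/65 16/65

Derivation:
The stationary distribution satisfies pi = pi * P, i.e.:
  pi_P = 1/8*pi_P + 1/4*pi_Q + 1/2*pi_R
  pi_Q = 3/4*pi_P + 1/2*pi_Q + 1/8*pi_R
  pi_R = 1/8*pi_P + 1/4*pi_Q + 3/8*pi_R
with normalization: pi_P + pi_Q + pi_R = 1.

Using the first 2 balance equations plus normalization, the linear system A*pi = b is:
  [-7/8, 1/4, 1/2] . pi = 0
  [3/4, -1/2, 1/8] . pi = 0
  [1, 1, 1] . pi = 1

Solving yields:
  pi_P = 18/65
  pi_Q = 31/65
  pi_R = 16/65

Verification (pi * P):
  18/65*1/8 + 31/65*1/4 + 16/65*1/2 = 18/65 = pi_P  (ok)
  18/65*3/4 + 31/65*1/2 + 16/65*1/8 = 31/65 = pi_Q  (ok)
  18/65*1/8 + 31/65*1/4 + 16/65*3/8 = 16/65 = pi_R  (ok)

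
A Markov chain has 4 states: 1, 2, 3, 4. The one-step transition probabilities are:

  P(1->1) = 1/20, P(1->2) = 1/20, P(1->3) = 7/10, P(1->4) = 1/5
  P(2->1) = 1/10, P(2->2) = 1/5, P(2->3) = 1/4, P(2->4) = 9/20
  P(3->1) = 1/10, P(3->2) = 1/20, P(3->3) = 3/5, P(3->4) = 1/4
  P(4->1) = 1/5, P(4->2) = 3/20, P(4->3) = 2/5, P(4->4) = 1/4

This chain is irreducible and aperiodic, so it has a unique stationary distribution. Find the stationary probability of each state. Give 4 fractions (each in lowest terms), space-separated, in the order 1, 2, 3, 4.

Answer: 421/3503 314/3503 3701/7006 1835/7006

Derivation:
The stationary distribution satisfies pi = pi * P, i.e.:
  pi_1 = 1/20*pi_1 + 1/10*pi_2 + 1/10*pi_3 + 1/5*pi_4
  pi_2 = 1/20*pi_1 + 1/5*pi_2 + 1/20*pi_3 + 3/20*pi_4
  pi_3 = 7/10*pi_1 + 1/4*pi_2 + 3/5*pi_3 + 2/5*pi_4
  pi_4 = 1/5*pi_1 + 9/20*pi_2 + 1/4*pi_3 + 1/4*pi_4
with normalization: pi_1 + pi_2 + pi_3 + pi_4 = 1.

Using the first 3 balance equations plus normalization, the linear system A*pi = b is:
  [-19/20, 1/10, 1/10, 1/5] . pi = 0
  [1/20, -4/5, 1/20, 3/20] . pi = 0
  [7/10, 1/4, -2/5, 2/5] . pi = 0
  [1, 1, 1, 1] . pi = 1

Solving yields:
  pi_1 = 421/3503
  pi_2 = 314/3503
  pi_3 = 3701/7006
  pi_4 = 1835/7006

Verification (pi * P):
  421/3503*1/20 + 314/3503*1/10 + 3701/7006*1/10 + 1835/7006*1/5 = 421/3503 = pi_1  (ok)
  421/3503*1/20 + 314/3503*1/5 + 3701/7006*1/20 + 1835/7006*3/20 = 314/3503 = pi_2  (ok)
  421/3503*7/10 + 314/3503*1/4 + 3701/7006*3/5 + 1835/7006*2/5 = 3701/7006 = pi_3  (ok)
  421/3503*1/5 + 314/3503*9/20 + 3701/7006*1/4 + 1835/7006*1/4 = 1835/7006 = pi_4  (ok)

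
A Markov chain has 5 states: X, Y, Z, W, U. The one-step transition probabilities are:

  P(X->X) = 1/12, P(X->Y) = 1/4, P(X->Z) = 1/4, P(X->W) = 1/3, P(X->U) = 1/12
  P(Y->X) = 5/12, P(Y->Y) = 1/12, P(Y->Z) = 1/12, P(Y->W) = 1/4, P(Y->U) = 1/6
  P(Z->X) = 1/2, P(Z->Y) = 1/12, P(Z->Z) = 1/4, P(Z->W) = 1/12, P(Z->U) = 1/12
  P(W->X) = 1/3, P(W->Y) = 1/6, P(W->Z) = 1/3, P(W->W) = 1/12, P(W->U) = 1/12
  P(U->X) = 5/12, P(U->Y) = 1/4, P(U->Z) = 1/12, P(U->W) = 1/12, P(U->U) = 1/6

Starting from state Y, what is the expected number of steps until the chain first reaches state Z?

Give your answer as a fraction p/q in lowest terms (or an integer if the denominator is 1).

Answer: 890/167

Derivation:
Let h_i = expected steps to first reach Z from state i.
Boundary: h_Z = 0.
First-step equations for the other states:
  h_X = 1 + 1/12*h_X + 1/4*h_Y + 1/4*h_Z + 1/3*h_W + 1/12*h_U
  h_Y = 1 + 5/12*h_X + 1/12*h_Y + 1/12*h_Z + 1/4*h_W + 1/6*h_U
  h_W = 1 + 1/3*h_X + 1/6*h_Y + 1/3*h_Z + 1/12*h_W + 1/12*h_U
  h_U = 1 + 5/12*h_X + 1/4*h_Y + 1/12*h_Z + 1/12*h_W + 1/6*h_U

Substituting h_Z = 0 and rearranging gives the linear system (I - Q) h = 1:
  [11/12, -1/4, -1/3, -1/12] . (h_X, h_Y, h_W, h_U) = 1
  [-5/12, 11/12, -1/4, -1/6] . (h_X, h_Y, h_W, h_U) = 1
  [-1/3, -1/6, 11/12, -1/12] . (h_X, h_Y, h_W, h_U) = 1
  [-5/12, -1/4, -1/12, 5/6] . (h_X, h_Y, h_W, h_U) = 1

Solving yields:
  h_X = 2296/501
  h_Y = 890/167
  h_W = 706/167
  h_U = 2762/501

Starting state is Y, so the expected hitting time is h_Y = 890/167.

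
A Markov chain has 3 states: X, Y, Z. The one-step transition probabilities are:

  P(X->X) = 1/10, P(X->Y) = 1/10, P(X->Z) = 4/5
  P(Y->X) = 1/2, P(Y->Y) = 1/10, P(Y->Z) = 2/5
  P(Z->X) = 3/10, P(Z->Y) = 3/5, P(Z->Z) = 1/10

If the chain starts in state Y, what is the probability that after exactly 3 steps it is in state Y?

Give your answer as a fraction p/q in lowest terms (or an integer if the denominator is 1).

Computing P^3 by repeated multiplication:
P^1 =
  X: [1/10, 1/10, 4/5]
  Y: [1/2, 1/10, 2/5]
  Z: [3/10, 3/5, 1/10]
P^2 =
  X: [3/10, 1/2, 1/5]
  Y: [11/50, 3/10, 12/25]
  Z: [9/25, 3/20, 49/100]
P^3 =
  X: [17/50, 1/5, 23/50]
  Y: [79/250, 17/50, 43/125]
  Z: [129/500, 69/200, 397/1000]

(P^3)[Y -> Y] = 17/50

Answer: 17/50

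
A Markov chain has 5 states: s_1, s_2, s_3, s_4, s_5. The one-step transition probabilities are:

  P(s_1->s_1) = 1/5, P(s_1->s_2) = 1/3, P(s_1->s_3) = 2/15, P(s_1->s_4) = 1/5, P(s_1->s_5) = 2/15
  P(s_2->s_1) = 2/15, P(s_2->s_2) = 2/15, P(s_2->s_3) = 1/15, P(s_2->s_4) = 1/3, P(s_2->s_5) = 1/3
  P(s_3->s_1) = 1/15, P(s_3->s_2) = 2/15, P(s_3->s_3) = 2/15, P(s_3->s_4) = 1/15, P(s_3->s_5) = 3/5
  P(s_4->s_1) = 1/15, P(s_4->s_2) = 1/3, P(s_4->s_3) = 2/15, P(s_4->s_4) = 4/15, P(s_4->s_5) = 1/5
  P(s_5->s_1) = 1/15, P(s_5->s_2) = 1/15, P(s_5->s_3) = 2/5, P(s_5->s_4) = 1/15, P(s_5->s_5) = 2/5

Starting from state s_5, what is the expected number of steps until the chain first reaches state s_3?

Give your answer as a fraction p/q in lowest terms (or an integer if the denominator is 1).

Answer: 400/117

Derivation:
Let h_i = expected steps to first reach s_3 from state i.
Boundary: h_s_3 = 0.
First-step equations for the other states:
  h_s_1 = 1 + 1/5*h_s_1 + 1/3*h_s_2 + 2/15*h_s_3 + 1/5*h_s_4 + 2/15*h_s_5
  h_s_2 = 1 + 2/15*h_s_1 + 2/15*h_s_2 + 1/15*h_s_3 + 1/3*h_s_4 + 1/3*h_s_5
  h_s_4 = 1 + 1/15*h_s_1 + 1/3*h_s_2 + 2/15*h_s_3 + 4/15*h_s_4 + 1/5*h_s_5
  h_s_5 = 1 + 1/15*h_s_1 + 1/15*h_s_2 + 2/5*h_s_3 + 1/15*h_s_4 + 2/5*h_s_5

Substituting h_s_3 = 0 and rearranging gives the linear system (I - Q) h = 1:
  [4/5, -1/3, -1/5, -2/15] . (h_s_1, h_s_2, h_s_4, h_s_5) = 1
  [-2/15, 13/15, -1/3, -1/3] . (h_s_1, h_s_2, h_s_4, h_s_5) = 1
  [-1/15, -1/3, 11/15, -1/5] . (h_s_1, h_s_2, h_s_4, h_s_5) = 1
  [-1/15, -1/15, -1/15, 3/5] . (h_s_1, h_s_2, h_s_4, h_s_5) = 1

Solving yields:
  h_s_1 = 1865/351
  h_s_2 = 95/18
  h_s_4 = 3635/702
  h_s_5 = 400/117

Starting state is s_5, so the expected hitting time is h_s_5 = 400/117.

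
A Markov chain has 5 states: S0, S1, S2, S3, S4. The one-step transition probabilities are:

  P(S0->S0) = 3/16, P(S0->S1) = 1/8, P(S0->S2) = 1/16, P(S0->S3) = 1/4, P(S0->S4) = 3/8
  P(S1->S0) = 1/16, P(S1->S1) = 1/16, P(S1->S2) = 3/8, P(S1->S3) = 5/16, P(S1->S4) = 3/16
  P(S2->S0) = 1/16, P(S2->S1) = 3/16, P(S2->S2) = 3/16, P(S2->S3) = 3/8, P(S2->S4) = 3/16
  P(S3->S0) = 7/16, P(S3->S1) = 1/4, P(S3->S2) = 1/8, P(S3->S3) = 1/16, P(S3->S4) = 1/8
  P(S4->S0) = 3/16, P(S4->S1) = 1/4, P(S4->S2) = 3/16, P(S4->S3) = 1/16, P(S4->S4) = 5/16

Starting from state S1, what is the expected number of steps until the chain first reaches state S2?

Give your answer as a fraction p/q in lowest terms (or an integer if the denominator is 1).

Answer: 62368/13901

Derivation:
Let h_i = expected steps to first reach S2 from state i.
Boundary: h_S2 = 0.
First-step equations for the other states:
  h_S0 = 1 + 3/16*h_S0 + 1/8*h_S1 + 1/16*h_S2 + 1/4*h_S3 + 3/8*h_S4
  h_S1 = 1 + 1/16*h_S0 + 1/16*h_S1 + 3/8*h_S2 + 5/16*h_S3 + 3/16*h_S4
  h_S3 = 1 + 7/16*h_S0 + 1/4*h_S1 + 1/8*h_S2 + 1/16*h_S3 + 1/8*h_S4
  h_S4 = 1 + 3/16*h_S0 + 1/4*h_S1 + 3/16*h_S2 + 1/16*h_S3 + 5/16*h_S4

Substituting h_S2 = 0 and rearranging gives the linear system (I - Q) h = 1:
  [13/16, -1/8, -1/4, -3/8] . (h_S0, h_S1, h_S3, h_S4) = 1
  [-1/16, 15/16, -5/16, -3/16] . (h_S0, h_S1, h_S3, h_S4) = 1
  [-7/16, -1/4, 15/16, -1/8] . (h_S0, h_S1, h_S3, h_S4) = 1
  [-3/16, -1/4, -1/16, 11/16] . (h_S0, h_S1, h_S3, h_S4) = 1

Solving yields:
  h_S0 = 85712/13901
  h_S1 = 62368/13901
  h_S3 = 81280/13901
  h_S4 = 73664/13901

Starting state is S1, so the expected hitting time is h_S1 = 62368/13901.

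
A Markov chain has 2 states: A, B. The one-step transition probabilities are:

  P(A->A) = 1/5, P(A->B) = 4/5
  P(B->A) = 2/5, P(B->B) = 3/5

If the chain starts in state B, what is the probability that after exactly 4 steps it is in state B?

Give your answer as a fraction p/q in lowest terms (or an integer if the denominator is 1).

Computing P^4 by repeated multiplication:
P^1 =
  A: [1/5, 4/5]
  B: [2/5, 3/5]
P^2 =
  A: [9/25, 16/25]
  B: [8/25, 17/25]
P^3 =
  A: [41/125, 84/125]
  B: [42/125, 83/125]
P^4 =
  A: [209/625, 416/625]
  B: [208/625, 417/625]

(P^4)[B -> B] = 417/625

Answer: 417/625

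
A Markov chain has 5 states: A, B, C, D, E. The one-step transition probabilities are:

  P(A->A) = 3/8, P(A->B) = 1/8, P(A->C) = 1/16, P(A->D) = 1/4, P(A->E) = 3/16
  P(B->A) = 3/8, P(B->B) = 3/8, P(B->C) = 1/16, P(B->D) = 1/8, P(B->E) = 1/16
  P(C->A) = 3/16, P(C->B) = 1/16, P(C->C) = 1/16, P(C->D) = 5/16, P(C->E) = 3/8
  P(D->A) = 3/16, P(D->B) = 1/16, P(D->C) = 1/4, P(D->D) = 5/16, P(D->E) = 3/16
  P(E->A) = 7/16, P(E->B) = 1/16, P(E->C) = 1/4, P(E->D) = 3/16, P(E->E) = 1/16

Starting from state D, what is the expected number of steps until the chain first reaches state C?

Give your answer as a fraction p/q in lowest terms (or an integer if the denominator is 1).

Let h_i = expected steps to first reach C from state i.
Boundary: h_C = 0.
First-step equations for the other states:
  h_A = 1 + 3/8*h_A + 1/8*h_B + 1/16*h_C + 1/4*h_D + 3/16*h_E
  h_B = 1 + 3/8*h_A + 3/8*h_B + 1/16*h_C + 1/8*h_D + 1/16*h_E
  h_D = 1 + 3/16*h_A + 1/16*h_B + 1/4*h_C + 5/16*h_D + 3/16*h_E
  h_E = 1 + 7/16*h_A + 1/16*h_B + 1/4*h_C + 3/16*h_D + 1/16*h_E

Substituting h_C = 0 and rearranging gives the linear system (I - Q) h = 1:
  [5/8, -1/8, -1/4, -3/16] . (h_A, h_B, h_D, h_E) = 1
  [-3/8, 5/8, -1/8, -1/16] . (h_A, h_B, h_D, h_E) = 1
  [-3/16, -1/16, 11/16, -3/16] . (h_A, h_B, h_D, h_E) = 1
  [-7/16, -1/16, -3/16, 15/16] . (h_A, h_B, h_D, h_E) = 1

Solving yields:
  h_A = 3176/431
  h_B = 3368/431
  h_D = 2528/431
  h_E = 2672/431

Starting state is D, so the expected hitting time is h_D = 2528/431.

Answer: 2528/431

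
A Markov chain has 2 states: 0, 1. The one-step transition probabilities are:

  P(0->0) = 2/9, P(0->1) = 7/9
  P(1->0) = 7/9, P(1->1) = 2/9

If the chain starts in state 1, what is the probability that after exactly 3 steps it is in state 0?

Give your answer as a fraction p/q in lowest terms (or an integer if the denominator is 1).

Computing P^3 by repeated multiplication:
P^1 =
  0: [2/9, 7/9]
  1: [7/9, 2/9]
P^2 =
  0: [53/81, 28/81]
  1: [28/81, 53/81]
P^3 =
  0: [302/729, 427/729]
  1: [427/729, 302/729]

(P^3)[1 -> 0] = 427/729

Answer: 427/729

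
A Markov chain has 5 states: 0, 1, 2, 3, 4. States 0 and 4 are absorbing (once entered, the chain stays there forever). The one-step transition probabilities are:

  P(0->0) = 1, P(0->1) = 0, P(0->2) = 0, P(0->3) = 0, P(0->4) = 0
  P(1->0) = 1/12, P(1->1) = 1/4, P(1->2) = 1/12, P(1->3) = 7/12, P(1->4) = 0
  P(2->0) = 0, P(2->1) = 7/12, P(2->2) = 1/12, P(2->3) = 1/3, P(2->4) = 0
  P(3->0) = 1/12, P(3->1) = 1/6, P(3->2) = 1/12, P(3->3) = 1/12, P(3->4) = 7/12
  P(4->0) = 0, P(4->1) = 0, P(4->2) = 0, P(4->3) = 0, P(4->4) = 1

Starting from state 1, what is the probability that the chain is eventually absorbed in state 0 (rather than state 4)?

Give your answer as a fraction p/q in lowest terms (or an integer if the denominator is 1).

Let a_i = P(absorbed in 0 | start in state i).
Boundary conditions: a_0 = 1, a_4 = 0.
For each transient state i, a_i = sum_j P(i->j) * a_j:
  a_1 = 1/12*a_0 + 1/4*a_1 + 1/12*a_2 + 7/12*a_3 + 0*a_4
  a_2 = 0*a_0 + 7/12*a_1 + 1/12*a_2 + 1/3*a_3 + 0*a_4
  a_3 = 1/12*a_0 + 1/6*a_1 + 1/12*a_2 + 1/12*a_3 + 7/12*a_4

Substituting a_0 = 1 and a_4 = 0, rearrange to (I - Q) a = r where r[i] = P(i -> 0):
  [3/4, -1/12, -7/12] . (a_1, a_2, a_3) = 1/12
  [-7/12, 11/12, -1/3] . (a_1, a_2, a_3) = 0
  [-1/6, -1/12, 11/12] . (a_1, a_2, a_3) = 1/12

Solving yields:
  a_1 = 22/85
  a_2 = 2/9
  a_3 = 121/765

Starting state is 1, so the absorption probability is a_1 = 22/85.

Answer: 22/85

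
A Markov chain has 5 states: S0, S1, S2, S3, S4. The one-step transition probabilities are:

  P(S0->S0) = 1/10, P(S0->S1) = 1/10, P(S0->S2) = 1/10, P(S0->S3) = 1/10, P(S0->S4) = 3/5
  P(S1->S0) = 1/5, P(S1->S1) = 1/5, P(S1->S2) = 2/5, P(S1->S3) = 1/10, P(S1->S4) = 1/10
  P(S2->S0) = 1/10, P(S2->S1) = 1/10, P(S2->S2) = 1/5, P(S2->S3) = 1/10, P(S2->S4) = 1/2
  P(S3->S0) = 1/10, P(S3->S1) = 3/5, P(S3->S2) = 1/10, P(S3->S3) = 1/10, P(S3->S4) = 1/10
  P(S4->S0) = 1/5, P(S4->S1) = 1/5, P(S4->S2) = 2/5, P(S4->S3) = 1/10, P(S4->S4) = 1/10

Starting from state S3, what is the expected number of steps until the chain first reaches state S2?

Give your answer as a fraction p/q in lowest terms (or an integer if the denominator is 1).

Let h_i = expected steps to first reach S2 from state i.
Boundary: h_S2 = 0.
First-step equations for the other states:
  h_S0 = 1 + 1/10*h_S0 + 1/10*h_S1 + 1/10*h_S2 + 1/10*h_S3 + 3/5*h_S4
  h_S1 = 1 + 1/5*h_S0 + 1/5*h_S1 + 2/5*h_S2 + 1/10*h_S3 + 1/10*h_S4
  h_S3 = 1 + 1/10*h_S0 + 3/5*h_S1 + 1/10*h_S2 + 1/10*h_S3 + 1/10*h_S4
  h_S4 = 1 + 1/5*h_S0 + 1/5*h_S1 + 2/5*h_S2 + 1/10*h_S3 + 1/10*h_S4

Substituting h_S2 = 0 and rearranging gives the linear system (I - Q) h = 1:
  [9/10, -1/10, -1/10, -3/5] . (h_S0, h_S1, h_S3, h_S4) = 1
  [-1/5, 4/5, -1/10, -1/10] . (h_S0, h_S1, h_S3, h_S4) = 1
  [-1/10, -3/5, 9/10, -1/10] . (h_S0, h_S1, h_S3, h_S4) = 1
  [-1/5, -1/5, -1/10, 9/10] . (h_S0, h_S1, h_S3, h_S4) = 1

Solving yields:
  h_S0 = 4
  h_S1 = 22/7
  h_S3 = 4
  h_S4 = 22/7

Starting state is S3, so the expected hitting time is h_S3 = 4.

Answer: 4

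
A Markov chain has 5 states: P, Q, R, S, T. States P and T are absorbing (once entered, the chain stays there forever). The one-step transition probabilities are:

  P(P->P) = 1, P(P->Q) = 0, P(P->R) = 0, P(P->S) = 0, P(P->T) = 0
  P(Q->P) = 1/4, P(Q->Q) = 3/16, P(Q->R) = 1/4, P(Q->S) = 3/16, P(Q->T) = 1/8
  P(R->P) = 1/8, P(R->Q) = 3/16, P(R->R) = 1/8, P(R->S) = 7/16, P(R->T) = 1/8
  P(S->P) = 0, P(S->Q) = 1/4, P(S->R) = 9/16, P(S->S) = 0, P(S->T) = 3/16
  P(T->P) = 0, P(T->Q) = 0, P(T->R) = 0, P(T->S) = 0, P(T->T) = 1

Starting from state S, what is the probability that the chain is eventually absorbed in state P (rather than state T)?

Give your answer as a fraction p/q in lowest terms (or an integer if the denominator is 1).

Answer: 299/770

Derivation:
Let a_i = P(absorbed in P | start in state i).
Boundary conditions: a_P = 1, a_T = 0.
For each transient state i, a_i = sum_j P(i->j) * a_j:
  a_Q = 1/4*a_P + 3/16*a_Q + 1/4*a_R + 3/16*a_S + 1/8*a_T
  a_R = 1/8*a_P + 3/16*a_Q + 1/8*a_R + 7/16*a_S + 1/8*a_T
  a_S = 0*a_P + 1/4*a_Q + 9/16*a_R + 0*a_S + 3/16*a_T

Substituting a_P = 1 and a_T = 0, rearrange to (I - Q) a = r where r[i] = P(i -> P):
  [13/16, -1/4, -3/16] . (a_Q, a_R, a_S) = 1/4
  [-3/16, 7/8, -7/16] . (a_Q, a_R, a_S) = 1/8
  [-1/4, -9/16, 1] . (a_Q, a_R, a_S) = 0

Solving yields:
  a_Q = 59/110
  a_R = 174/385
  a_S = 299/770

Starting state is S, so the absorption probability is a_S = 299/770.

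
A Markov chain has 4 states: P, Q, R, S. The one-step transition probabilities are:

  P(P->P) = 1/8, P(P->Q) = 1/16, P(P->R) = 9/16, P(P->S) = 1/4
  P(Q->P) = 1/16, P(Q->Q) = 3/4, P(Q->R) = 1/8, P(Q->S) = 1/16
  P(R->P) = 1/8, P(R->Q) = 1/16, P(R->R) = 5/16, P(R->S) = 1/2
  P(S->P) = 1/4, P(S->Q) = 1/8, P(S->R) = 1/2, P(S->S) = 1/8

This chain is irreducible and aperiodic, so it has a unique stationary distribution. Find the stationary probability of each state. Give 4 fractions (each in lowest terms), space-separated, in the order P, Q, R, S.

Answer: 15/106 40/159 37/106 41/159

Derivation:
The stationary distribution satisfies pi = pi * P, i.e.:
  pi_P = 1/8*pi_P + 1/16*pi_Q + 1/8*pi_R + 1/4*pi_S
  pi_Q = 1/16*pi_P + 3/4*pi_Q + 1/16*pi_R + 1/8*pi_S
  pi_R = 9/16*pi_P + 1/8*pi_Q + 5/16*pi_R + 1/2*pi_S
  pi_S = 1/4*pi_P + 1/16*pi_Q + 1/2*pi_R + 1/8*pi_S
with normalization: pi_P + pi_Q + pi_R + pi_S = 1.

Using the first 3 balance equations plus normalization, the linear system A*pi = b is:
  [-7/8, 1/16, 1/8, 1/4] . pi = 0
  [1/16, -1/4, 1/16, 1/8] . pi = 0
  [9/16, 1/8, -11/16, 1/2] . pi = 0
  [1, 1, 1, 1] . pi = 1

Solving yields:
  pi_P = 15/106
  pi_Q = 40/159
  pi_R = 37/106
  pi_S = 41/159

Verification (pi * P):
  15/106*1/8 + 40/159*1/16 + 37/106*1/8 + 41/159*1/4 = 15/106 = pi_P  (ok)
  15/106*1/16 + 40/159*3/4 + 37/106*1/16 + 41/159*1/8 = 40/159 = pi_Q  (ok)
  15/106*9/16 + 40/159*1/8 + 37/106*5/16 + 41/159*1/2 = 37/106 = pi_R  (ok)
  15/106*1/4 + 40/159*1/16 + 37/106*1/2 + 41/159*1/8 = 41/159 = pi_S  (ok)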